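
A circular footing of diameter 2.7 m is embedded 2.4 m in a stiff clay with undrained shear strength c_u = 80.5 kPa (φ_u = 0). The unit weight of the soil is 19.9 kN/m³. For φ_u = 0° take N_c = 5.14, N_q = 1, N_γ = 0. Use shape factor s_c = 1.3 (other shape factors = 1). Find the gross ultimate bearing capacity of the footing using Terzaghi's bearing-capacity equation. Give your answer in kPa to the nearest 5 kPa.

q_ult ≈ 585 kPa

q = γ·D_f = 19.9 × 2.4 = 47.76 kPa.
c·N_c·s_c = 80.5 × 5.14 × 1.3 = 537.9 kPa
q·N_q = 47.76 × 1 = 47.76 kPa
q_ult = 537.9 + 47.76 = 585.66 kPa.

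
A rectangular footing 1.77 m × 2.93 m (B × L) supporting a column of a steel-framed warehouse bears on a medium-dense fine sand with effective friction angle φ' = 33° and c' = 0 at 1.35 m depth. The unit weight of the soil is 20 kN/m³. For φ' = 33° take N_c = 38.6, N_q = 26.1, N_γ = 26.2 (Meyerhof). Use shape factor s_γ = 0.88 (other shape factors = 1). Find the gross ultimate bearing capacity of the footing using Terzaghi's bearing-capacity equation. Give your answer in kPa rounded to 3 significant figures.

q_ult ≈ 1110 kPa

Effective surcharge at the founding depth q = γ·D_f = 20 × 1.35 = 27 kPa.
q_ult = q·N_q + 0.5·γ·B·N_γ·s_γ
     = 27 × 26.1 + 0.5 × 20 × 1.77 × 26.2 × 0.88
     = 704.7 + 408.09 = 1112.8 kPa.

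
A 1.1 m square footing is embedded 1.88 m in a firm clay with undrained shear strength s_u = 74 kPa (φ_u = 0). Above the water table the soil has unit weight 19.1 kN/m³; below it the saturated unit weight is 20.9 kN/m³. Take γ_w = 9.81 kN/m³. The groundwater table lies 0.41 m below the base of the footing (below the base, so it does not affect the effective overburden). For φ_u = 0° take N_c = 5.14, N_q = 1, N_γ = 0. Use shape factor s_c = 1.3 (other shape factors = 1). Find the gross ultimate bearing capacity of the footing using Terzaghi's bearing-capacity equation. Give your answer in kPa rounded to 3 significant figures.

q_ult ≈ 530 kPa

Effective surcharge at the founding depth q = γ·D_f = 19.1 × 1.88 = 35.908 kPa.
q_ult = c·N_c·s_c + q·N_q
     = 74 × 5.14 × 1.3 + 35.908 × 1
     = 494.47 + 35.908 = 530.38 kPa.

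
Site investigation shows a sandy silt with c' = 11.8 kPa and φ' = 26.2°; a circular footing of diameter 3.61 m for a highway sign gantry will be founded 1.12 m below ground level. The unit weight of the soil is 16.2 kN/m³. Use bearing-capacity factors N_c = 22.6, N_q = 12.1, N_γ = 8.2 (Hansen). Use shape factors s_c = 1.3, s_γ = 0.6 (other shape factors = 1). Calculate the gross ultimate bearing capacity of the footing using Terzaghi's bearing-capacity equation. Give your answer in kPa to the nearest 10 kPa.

q_ult ≈ 710 kPa

Overburden at base level: q = 16.2 × 1.12 = 18.144 kPa.
Cohesion term c·N_c·s_c = 11.8 × 22.6 × 1.3 = 346.68 kPa; surcharge term q·N_q = 18.144 × 12.1 = 219.54 kPa; self-weight term 0.5·γ·B·N_γ·s_γ = 0.5 × 16.2 × 3.61 × 8.2 × 0.6 = 143.87 kPa.
q_ult = 346.68 + 219.54 + 143.87 = 710.09 kPa.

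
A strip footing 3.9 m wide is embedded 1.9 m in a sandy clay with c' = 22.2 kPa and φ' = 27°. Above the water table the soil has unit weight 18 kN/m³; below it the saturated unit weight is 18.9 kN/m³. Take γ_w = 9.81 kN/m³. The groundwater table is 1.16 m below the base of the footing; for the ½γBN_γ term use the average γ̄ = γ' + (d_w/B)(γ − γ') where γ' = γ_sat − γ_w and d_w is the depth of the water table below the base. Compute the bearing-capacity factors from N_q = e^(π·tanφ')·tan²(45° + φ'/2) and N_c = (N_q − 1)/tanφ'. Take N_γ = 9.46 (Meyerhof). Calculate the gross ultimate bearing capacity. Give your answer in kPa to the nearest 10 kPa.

tan27° = 0.5095, so N_q = e^(π×0.5095)·tan²(58.5°) = 4.957 × 2.663 = 13.2.
N_c = (13.2 − 1)/tan27° = 23.94.
Overburden at base level: q = 18 × 1.9 = 34.2 kPa.
The water table is 1.16 m below the base (< B = 3.9 m), so the ½γBN_γ term uses γ̄ = γ' + (d_w/B)(γ − γ') = 9.09 + (1.16/3.9)(18 − 9.09) = 11.74 kN/m³.
Cohesion term c·N_c = 22.2 × 23.942 = 531.52 kPa; surcharge term q·N_q = 34.2 × 13.199 = 451.41 kPa; self-weight term 0.5·γ·B·N_γ = 0.5 × 11.74 × 3.9 × 9.46 = 216.57 kPa.
q_ult = 531.52 + 451.41 + 216.57 = 1199.5 kPa.

q_ult ≈ 1200 kPa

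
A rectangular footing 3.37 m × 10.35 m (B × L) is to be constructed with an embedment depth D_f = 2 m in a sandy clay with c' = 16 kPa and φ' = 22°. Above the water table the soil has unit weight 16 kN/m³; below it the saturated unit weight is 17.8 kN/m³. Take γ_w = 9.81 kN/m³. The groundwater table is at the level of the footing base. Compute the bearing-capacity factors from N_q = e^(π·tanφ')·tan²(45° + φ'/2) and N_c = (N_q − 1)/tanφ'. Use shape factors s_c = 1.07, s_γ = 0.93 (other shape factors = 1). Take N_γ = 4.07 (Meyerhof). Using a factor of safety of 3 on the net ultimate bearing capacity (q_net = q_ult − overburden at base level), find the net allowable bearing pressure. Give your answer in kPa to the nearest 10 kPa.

q_all(net) ≈ 190 kPa

N_q = e^(π·tan22°)·tan²(56°) = 7.82; N_c = (N_q − 1)/tanφ' = 16.88.
q = γ·D_f = 16 × 2 = 32 kPa.
For the ½γBN_γ term take γ' = 17.8 − 9.81 = 7.99 kN/m³ (soil below base is submerged).
c·N_c·s_c = 16 × 16.883 × 1.07 = 289.03 kPa
q·N_q = 32 × 7.8211 = 250.28 kPa
0.5·γ·B·N_γ·s_γ = 0.5 × 7.99 × 3.37 × 4.07 × 0.93 = 50.959 kPa
q_ult = 289.03 + 250.28 + 50.959 = 590.27 kPa.
q_net = 590.27 − 32 = 558.27 kPa.
q_all(net) = 558.27 / 3 = 186.09 kPa.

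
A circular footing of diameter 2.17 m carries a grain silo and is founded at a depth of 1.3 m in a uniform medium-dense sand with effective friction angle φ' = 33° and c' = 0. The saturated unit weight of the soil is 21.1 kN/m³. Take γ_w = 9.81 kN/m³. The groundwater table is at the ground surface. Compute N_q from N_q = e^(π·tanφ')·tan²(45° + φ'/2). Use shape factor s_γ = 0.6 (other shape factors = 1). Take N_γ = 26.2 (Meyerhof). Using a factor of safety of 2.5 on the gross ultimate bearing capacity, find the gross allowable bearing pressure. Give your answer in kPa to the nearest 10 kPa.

N_q = e^(π·tan33°)·tan²(61.5°) = 26.09.
γ' = 21.1 − 9.81 = 11.29 kN/m³ (submerged throughout). q = 11.29 × 1.3 = 14.677 kPa; the same γ' applies in the ½γBN_γ term.
q·N_q = 14.677 × 26.092 = 382.95 kPa
0.5·γ·B·N_γ·s_γ = 0.5 × 11.29 × 2.17 × 26.2 × 0.6 = 192.56 kPa
q_ult = 382.95 + 192.56 = 575.52 kPa.
q_all = 575.52 / 2.5 = 230.21 kPa.

q_all ≈ 230 kPa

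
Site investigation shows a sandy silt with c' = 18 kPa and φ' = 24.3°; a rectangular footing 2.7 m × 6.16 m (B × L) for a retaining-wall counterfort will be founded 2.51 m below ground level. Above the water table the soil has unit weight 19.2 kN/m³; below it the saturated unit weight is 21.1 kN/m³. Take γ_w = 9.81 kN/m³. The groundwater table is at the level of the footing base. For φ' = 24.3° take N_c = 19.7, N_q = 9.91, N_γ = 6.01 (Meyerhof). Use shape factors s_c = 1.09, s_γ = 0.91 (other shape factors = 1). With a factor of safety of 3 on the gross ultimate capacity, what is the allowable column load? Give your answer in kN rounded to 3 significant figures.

Effective surcharge at the founding depth q = γ·D_f = 19.2 × 2.51 = 48.192 kPa.
The water table coincides with the base, so in the self-weight term γ → γ' = 11.29 kN/m³.
q_ult = c·N_c·s_c + q·N_q + 0.5·γ·B·N_γ·s_γ
     = 18 × 19.7 × 1.09 + 48.192 × 9.91 + 0.5 × 11.29 × 2.7 × 6.01 × 0.91
     = 386.51 + 477.58 + 83.357 = 947.45 kPa.
Gross allowable pressure q_all = 947.45 / 3 = 315.82 kPa.
Footing area = 16.632 m², so allowable column load = 315.82 × 16.632 = 5252.7 kN.

P_all ≈ 5250 kN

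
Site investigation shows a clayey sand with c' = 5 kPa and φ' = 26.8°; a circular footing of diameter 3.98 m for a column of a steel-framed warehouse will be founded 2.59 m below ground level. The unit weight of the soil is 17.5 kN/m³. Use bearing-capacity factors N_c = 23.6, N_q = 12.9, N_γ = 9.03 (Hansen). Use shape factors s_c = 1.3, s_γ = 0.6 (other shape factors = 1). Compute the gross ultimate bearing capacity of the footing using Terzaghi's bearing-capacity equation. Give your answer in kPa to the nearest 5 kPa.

q_ult ≈ 925 kPa

Effective surcharge at the founding depth q = γ·D_f = 17.5 × 2.59 = 45.325 kPa.
q_ult = c·N_c·s_c + q·N_q + 0.5·γ·B·N_γ·s_γ
     = 5 × 23.6 × 1.3 + 45.325 × 12.9 + 0.5 × 17.5 × 3.98 × 9.03 × 0.6
     = 153.4 + 584.69 + 188.68 = 926.77 kPa.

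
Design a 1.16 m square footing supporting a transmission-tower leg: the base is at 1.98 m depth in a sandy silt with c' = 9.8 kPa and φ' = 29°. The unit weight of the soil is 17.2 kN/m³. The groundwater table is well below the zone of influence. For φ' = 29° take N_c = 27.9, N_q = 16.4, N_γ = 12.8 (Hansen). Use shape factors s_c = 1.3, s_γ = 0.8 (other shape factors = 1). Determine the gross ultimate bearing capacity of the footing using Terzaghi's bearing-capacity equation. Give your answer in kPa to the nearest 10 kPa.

q = γ·D_f = 17.2 × 1.98 = 34.056 kPa.
c·N_c·s_c = 9.8 × 27.9 × 1.3 = 355.45 kPa
q·N_q = 34.056 × 16.4 = 558.52 kPa
0.5·γ·B·N_γ·s_γ = 0.5 × 17.2 × 1.16 × 12.8 × 0.8 = 102.15 kPa
q_ult = 355.45 + 558.52 + 102.15 = 1016.1 kPa.

q_ult ≈ 1020 kPa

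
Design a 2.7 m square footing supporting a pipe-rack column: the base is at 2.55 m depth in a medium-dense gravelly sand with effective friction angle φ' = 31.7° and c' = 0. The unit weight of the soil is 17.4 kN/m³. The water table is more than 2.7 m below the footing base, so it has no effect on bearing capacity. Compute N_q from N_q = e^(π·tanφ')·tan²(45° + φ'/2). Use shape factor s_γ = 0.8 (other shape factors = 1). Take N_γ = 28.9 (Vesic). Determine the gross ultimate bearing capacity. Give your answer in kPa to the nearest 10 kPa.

q_ult ≈ 1540 kPa

tan31.7° = 0.6176, so N_q = e^(π×0.6176)·tan²(60.85°) = 6.961 × 3.215 = 22.38.
Overburden at base level: q = 17.4 × 2.55 = 44.37 kPa.
Surcharge term q·N_q = 44.37 × 22.377 = 992.86 kPa; self-weight term 0.5·γ·B·N_γ·s_γ = 0.5 × 17.4 × 2.7 × 28.9 × 0.8 = 543.09 kPa.
q_ult = 992.86 + 543.09 = 1535.9 kPa.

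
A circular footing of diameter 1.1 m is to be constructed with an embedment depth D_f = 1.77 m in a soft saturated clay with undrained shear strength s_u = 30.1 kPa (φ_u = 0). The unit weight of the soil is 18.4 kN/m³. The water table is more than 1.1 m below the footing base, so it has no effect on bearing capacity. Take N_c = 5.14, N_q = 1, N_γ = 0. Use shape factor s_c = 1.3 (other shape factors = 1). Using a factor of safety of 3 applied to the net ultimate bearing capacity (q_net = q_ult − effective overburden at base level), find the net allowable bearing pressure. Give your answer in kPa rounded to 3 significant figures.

Overburden at base level: q = 18.4 × 1.77 = 32.568 kPa.
Cohesion term c·N_c·s_c = 30.1 × 5.14 × 1.3 = 201.13 kPa; surcharge term q·N_q = 32.568 × 1 = 32.568 kPa.
q_ult = 201.13 + 32.568 = 233.7 kPa.
Net ultimate: q_net = 233.7 − 32.568 = 201.13 kPa.
q_all(net) = 201.13 / 3 = 67.043 kPa.

q_all(net) ≈ 67 kPa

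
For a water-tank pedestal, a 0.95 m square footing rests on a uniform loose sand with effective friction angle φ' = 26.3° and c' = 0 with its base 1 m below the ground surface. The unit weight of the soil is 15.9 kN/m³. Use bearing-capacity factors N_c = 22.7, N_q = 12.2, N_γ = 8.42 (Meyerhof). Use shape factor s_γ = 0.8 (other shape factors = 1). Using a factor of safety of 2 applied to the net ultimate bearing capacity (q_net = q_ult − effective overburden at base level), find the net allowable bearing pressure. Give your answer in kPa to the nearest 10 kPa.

q_all(net) ≈ 110 kPa

Overburden at base level: q = 15.9 × 1 = 15.9 kPa.
Surcharge term q·N_q = 15.9 × 12.2 = 193.98 kPa; self-weight term 0.5·γ·B·N_γ·s_γ = 0.5 × 15.9 × 0.95 × 8.42 × 0.8 = 50.874 kPa.
q_ult = 193.98 + 50.874 = 244.85 kPa.
Net ultimate: q_net = 244.85 − 15.9 = 228.95 kPa.
q_all(net) = 228.95 / 2 = 114.48 kPa.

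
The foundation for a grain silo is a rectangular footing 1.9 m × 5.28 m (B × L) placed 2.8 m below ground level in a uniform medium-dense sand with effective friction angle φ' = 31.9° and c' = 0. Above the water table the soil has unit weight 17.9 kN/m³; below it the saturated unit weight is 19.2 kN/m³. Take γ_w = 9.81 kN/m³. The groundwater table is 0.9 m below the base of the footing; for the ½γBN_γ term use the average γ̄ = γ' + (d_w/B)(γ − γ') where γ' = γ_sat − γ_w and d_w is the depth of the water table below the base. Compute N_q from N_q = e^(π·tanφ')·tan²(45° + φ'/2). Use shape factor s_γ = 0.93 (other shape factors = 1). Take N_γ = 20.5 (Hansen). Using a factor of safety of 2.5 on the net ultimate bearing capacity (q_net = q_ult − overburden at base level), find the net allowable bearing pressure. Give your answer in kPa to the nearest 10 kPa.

q_all(net) ≈ 540 kPa

N_q = e^(π·tan31.9°)·tan²(60.95°) = 22.91.
Effective surcharge at the founding depth q = γ·D_f = 17.9 × 2.8 = 50.12 kPa.
With d_w = 0.9 m < B, γ̄ = 9.39 + (0.9/1.9) × (17.9 − 9.39) = 13.421 kN/m³.
q_ult = q·N_q + 0.5·γ·B·N_γ·s_γ
     = 50.12 × 22.907 + 0.5 × 13.421 × 1.9 × 20.5 × 0.93
     = 1148.1 + 243.08 = 1391.2 kPa.
q_net = 1391.2 − 50.12 = 1341 kPa.
q_all(net) = 1341 / 2.5 = 536.41 kPa.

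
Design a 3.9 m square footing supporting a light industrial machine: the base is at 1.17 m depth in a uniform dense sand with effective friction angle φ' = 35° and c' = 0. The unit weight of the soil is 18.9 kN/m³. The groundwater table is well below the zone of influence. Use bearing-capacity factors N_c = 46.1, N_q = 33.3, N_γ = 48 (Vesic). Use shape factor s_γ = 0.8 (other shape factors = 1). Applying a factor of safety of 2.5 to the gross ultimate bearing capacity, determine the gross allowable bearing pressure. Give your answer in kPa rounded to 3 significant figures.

Effective surcharge at the founding depth q = γ·D_f = 18.9 × 1.17 = 22.113 kPa.
q_ult = q·N_q + 0.5·γ·B·N_γ·s_γ
     = 22.113 × 33.3 + 0.5 × 18.9 × 3.9 × 48 × 0.8
     = 736.36 + 1415.2 = 2151.6 kPa.
q_all = q_ult / FS = 2151.6 / 2.5 = 860.64 kPa.

q_all ≈ 861 kPa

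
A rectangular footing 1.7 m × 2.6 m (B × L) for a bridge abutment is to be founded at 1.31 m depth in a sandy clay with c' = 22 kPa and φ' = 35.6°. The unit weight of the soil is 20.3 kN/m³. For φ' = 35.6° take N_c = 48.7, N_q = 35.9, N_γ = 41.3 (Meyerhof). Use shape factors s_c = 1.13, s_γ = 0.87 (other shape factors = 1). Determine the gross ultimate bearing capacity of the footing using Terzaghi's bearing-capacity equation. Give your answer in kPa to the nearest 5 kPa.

q_ult ≈ 2785 kPa

Overburden at base level: q = 20.3 × 1.31 = 26.593 kPa.
Cohesion term c·N_c·s_c = 22 × 48.7 × 1.13 = 1210.7 kPa; surcharge term q·N_q = 26.593 × 35.9 = 954.69 kPa; self-weight term 0.5·γ·B·N_γ·s_γ = 0.5 × 20.3 × 1.7 × 41.3 × 0.87 = 619.99 kPa.
q_ult = 1210.7 + 954.69 + 619.99 = 2785.4 kPa.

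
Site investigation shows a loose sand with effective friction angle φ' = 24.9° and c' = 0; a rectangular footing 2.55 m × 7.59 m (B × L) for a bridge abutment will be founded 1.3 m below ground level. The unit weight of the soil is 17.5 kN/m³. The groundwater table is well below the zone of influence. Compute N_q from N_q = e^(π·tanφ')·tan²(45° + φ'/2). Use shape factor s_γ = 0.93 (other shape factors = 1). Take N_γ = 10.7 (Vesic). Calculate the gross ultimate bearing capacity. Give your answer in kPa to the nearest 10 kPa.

tan24.9° = 0.4642, so N_q = e^(π×0.4642)·tan²(57.45°) = 4.299 × 2.454 = 10.55.
Overburden at base level: q = 17.5 × 1.3 = 22.75 kPa.
Surcharge term q·N_q = 22.75 × 10.551 = 240.03 kPa; self-weight term 0.5·γ·B·N_γ·s_γ = 0.5 × 17.5 × 2.55 × 10.7 × 0.93 = 222.03 kPa.
q_ult = 240.03 + 222.03 = 462.06 kPa.

q_ult ≈ 460 kPa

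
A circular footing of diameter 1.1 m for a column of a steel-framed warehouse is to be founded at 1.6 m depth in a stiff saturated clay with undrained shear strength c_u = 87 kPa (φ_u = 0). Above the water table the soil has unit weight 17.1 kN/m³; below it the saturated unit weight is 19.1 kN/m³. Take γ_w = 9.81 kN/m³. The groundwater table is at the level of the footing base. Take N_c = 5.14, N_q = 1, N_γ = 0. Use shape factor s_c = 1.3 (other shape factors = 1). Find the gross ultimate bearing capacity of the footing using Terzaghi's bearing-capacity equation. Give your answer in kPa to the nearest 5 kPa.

q_ult ≈ 610 kPa

Effective surcharge at the founding depth q = γ·D_f = 17.1 × 1.6 = 27.36 kPa.
q_ult = c·N_c·s_c + q·N_q
     = 87 × 5.14 × 1.3 + 27.36 × 1
     = 581.33 + 27.36 = 608.69 kPa.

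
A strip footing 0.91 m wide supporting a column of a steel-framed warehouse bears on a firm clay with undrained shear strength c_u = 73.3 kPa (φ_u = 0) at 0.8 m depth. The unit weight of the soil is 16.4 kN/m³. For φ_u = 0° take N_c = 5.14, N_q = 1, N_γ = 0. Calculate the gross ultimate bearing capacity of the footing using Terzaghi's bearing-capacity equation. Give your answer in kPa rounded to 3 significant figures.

q_ult ≈ 390 kPa

Overburden at base level: q = 16.4 × 0.8 = 13.12 kPa.
Cohesion term c·N_c = 73.3 × 5.14 = 376.76 kPa; surcharge term q·N_q = 13.12 × 1 = 13.12 kPa.
q_ult = 376.76 + 13.12 = 389.88 kPa.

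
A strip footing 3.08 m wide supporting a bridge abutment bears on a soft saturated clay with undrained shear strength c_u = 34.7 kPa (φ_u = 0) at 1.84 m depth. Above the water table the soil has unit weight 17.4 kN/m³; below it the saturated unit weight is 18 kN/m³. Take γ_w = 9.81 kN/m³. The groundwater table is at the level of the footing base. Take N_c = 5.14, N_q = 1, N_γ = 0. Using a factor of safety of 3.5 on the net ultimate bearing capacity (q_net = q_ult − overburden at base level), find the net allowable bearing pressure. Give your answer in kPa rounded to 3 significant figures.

q_all(net) ≈ 51 kPa

q = γ·D_f = 17.4 × 1.84 = 32.016 kPa.
c·N_c = 34.7 × 5.14 = 178.36 kPa
q·N_q = 32.016 × 1 = 32.016 kPa
q_ult = 178.36 + 32.016 = 210.37 kPa.
q_net = 210.37 − 32.016 = 178.36 kPa.
q_all(net) = 178.36 / 3.5 = 50.959 kPa.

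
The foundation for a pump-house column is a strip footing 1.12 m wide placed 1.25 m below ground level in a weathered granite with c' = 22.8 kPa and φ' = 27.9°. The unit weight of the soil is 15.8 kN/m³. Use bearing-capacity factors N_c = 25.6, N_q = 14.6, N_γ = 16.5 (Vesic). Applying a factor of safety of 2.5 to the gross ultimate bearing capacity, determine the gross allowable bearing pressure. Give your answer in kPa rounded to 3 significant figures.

Effective surcharge at the founding depth q = γ·D_f = 15.8 × 1.25 = 19.75 kPa.
q_ult = c·N_c + q·N_q + 0.5·γ·B·N_γ
     = 22.8 × 25.6 + 19.75 × 14.6 + 0.5 × 15.8 × 1.12 × 16.5
     = 583.68 + 288.35 + 145.99 = 1018 kPa.
q_all = q_ult / FS = 1018 / 2.5 = 407.21 kPa.

q_all ≈ 407 kPa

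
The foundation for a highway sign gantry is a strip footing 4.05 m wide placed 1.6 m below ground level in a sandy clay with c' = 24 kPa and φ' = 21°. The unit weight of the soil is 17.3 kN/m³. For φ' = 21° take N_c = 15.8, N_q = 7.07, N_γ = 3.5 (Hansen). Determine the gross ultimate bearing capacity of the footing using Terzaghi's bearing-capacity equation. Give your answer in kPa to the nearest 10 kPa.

q_ult ≈ 700 kPa

Effective surcharge at the founding depth q = γ·D_f = 17.3 × 1.6 = 27.68 kPa.
q_ult = c·N_c + q·N_q + 0.5·γ·B·N_γ
     = 24 × 15.8 + 27.68 × 7.07 + 0.5 × 17.3 × 4.05 × 3.5
     = 379.2 + 195.7 + 122.61 = 697.51 kPa.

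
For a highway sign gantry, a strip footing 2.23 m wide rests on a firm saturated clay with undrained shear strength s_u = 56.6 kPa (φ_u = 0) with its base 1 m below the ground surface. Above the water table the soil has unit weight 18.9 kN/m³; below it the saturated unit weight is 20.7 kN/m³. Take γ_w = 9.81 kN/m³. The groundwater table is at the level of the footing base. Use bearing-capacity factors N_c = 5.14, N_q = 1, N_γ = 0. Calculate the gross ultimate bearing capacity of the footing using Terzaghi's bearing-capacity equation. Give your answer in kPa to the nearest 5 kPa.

q = γ·D_f = 18.9 × 1 = 18.9 kPa.
c·N_c = 56.6 × 5.14 = 290.92 kPa
q·N_q = 18.9 × 1 = 18.9 kPa
q_ult = 290.92 + 18.9 = 309.82 kPa.

q_ult ≈ 310 kPa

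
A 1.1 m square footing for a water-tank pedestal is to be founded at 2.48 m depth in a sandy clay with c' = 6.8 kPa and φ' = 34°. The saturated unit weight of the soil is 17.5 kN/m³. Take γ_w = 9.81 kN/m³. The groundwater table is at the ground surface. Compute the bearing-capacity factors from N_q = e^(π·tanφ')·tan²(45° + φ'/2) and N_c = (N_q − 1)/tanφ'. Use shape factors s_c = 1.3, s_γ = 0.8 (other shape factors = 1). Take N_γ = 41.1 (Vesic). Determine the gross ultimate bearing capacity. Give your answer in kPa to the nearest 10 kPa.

q_ult ≈ 1070 kPa

tan34° = 0.6745, so N_q = e^(π×0.6745)·tan²(62°) = 8.323 × 3.537 = 29.44.
N_c = (29.44 − 1)/tan34° = 42.16.
γ' = 17.5 − 9.81 = 7.69 kN/m³ (submerged throughout). q = 7.69 × 2.48 = 19.071 kPa; the same γ' applies in the ½γBN_γ term.
c·N_c·s_c = 6.8 × 42.164 × 1.3 = 372.73 kPa
q·N_q = 19.071 × 29.44 = 561.45 kPa
0.5·γ·B·N_γ·s_γ = 0.5 × 7.69 × 1.1 × 41.1 × 0.8 = 139.07 kPa
q_ult = 372.73 + 561.45 + 139.07 = 1073.2 kPa.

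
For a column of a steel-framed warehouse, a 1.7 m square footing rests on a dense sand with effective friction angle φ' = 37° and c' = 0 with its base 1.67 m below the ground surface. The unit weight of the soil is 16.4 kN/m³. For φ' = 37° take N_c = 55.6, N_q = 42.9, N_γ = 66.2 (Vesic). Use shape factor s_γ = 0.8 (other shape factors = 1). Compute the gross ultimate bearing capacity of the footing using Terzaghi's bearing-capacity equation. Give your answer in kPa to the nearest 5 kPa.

Overburden at base level: q = 16.4 × 1.67 = 27.388 kPa.
Surcharge term q·N_q = 27.388 × 42.9 = 1174.9 kPa; self-weight term 0.5·γ·B·N_γ·s_γ = 0.5 × 16.4 × 1.7 × 66.2 × 0.8 = 738.26 kPa.
q_ult = 1174.9 + 738.26 = 1913.2 kPa.

q_ult ≈ 1915 kPa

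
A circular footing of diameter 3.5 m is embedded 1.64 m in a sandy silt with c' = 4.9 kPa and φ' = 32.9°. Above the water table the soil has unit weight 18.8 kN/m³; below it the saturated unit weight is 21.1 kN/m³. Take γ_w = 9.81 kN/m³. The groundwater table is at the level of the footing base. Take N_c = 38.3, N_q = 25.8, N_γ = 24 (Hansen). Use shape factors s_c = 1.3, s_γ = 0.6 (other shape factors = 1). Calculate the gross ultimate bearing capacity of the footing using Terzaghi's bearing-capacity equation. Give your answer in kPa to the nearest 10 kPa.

Overburden at base level: q = 18.8 × 1.64 = 30.832 kPa.
Below the base the soil is submerged, so the ½γBN_γ term uses γ' = 21.1 − 9.81 = 11.29 kN/m³.
Cohesion term c·N_c·s_c = 4.9 × 38.3 × 1.3 = 243.97 kPa; surcharge term q·N_q = 30.832 × 25.8 = 795.47 kPa; self-weight term 0.5·γ·B·N_γ·s_γ = 0.5 × 11.29 × 3.5 × 24 × 0.6 = 284.51 kPa.
q_ult = 243.97 + 795.47 + 284.51 = 1323.9 kPa.

q_ult ≈ 1320 kPa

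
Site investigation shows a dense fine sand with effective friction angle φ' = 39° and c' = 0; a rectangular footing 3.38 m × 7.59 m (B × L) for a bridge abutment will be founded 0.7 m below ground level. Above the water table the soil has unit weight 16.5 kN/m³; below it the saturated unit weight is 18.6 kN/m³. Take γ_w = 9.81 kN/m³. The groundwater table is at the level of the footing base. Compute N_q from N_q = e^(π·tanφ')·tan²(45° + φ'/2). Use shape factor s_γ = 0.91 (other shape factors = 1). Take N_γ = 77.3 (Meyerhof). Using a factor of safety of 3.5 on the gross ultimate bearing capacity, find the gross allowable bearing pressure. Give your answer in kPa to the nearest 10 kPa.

q_all ≈ 480 kPa

N_q = e^(π·tan39°)·tan²(64.5°) = 55.96.
q = γ·D_f = 16.5 × 0.7 = 11.55 kPa.
For the ½γBN_γ term take γ' = 18.6 − 9.81 = 8.79 kN/m³ (soil below base is submerged).
q·N_q = 11.55 × 55.957 = 646.31 kPa
0.5·γ·B·N_γ·s_γ = 0.5 × 8.79 × 3.38 × 77.3 × 0.91 = 1045 kPa
q_ult = 646.31 + 1045 = 1691.3 kPa.
q_all = 1691.3 / 3.5 = 483.22 kPa.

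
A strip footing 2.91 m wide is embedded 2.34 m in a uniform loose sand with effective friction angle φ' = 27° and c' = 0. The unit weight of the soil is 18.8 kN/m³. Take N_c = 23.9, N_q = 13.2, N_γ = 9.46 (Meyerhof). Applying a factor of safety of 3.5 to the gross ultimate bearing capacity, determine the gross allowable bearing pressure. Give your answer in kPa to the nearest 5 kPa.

q_all ≈ 240 kPa

q = γ·D_f = 18.8 × 2.34 = 43.992 kPa.
q·N_q = 43.992 × 13.2 = 580.69 kPa
0.5·γ·B·N_γ = 0.5 × 18.8 × 2.91 × 9.46 = 258.77 kPa
q_ult = 580.69 + 258.77 = 839.46 kPa.
q_all = q_ult / FS = 839.46 / 3.5 = 239.85 kPa.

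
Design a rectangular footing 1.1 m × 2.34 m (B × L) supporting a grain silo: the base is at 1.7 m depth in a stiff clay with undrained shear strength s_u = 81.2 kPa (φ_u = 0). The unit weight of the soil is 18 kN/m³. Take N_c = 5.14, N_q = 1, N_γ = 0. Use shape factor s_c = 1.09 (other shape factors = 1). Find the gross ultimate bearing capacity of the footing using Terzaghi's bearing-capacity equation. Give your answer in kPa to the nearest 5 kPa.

q = γ·D_f = 18 × 1.7 = 30.6 kPa.
c·N_c·s_c = 81.2 × 5.14 × 1.09 = 454.93 kPa
q·N_q = 30.6 × 1 = 30.6 kPa
q_ult = 454.93 + 30.6 = 485.53 kPa.

q_ult ≈ 485 kPa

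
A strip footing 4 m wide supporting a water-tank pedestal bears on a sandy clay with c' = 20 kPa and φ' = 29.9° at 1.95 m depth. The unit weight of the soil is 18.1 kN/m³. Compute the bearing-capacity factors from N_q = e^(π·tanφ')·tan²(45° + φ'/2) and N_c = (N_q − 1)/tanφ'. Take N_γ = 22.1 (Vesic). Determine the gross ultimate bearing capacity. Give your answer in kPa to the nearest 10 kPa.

q_ult ≈ 2040 kPa

tan29.9° = 0.575, so N_q = e^(π×0.575)·tan²(59.95°) = 6.089 × 2.988 = 18.19.
N_c = (18.19 − 1)/tan29.9° = 29.9.
Overburden at base level: q = 18.1 × 1.95 = 35.295 kPa.
Cohesion term c·N_c = 20 × 29.901 = 598.02 kPa; surcharge term q·N_q = 35.295 × 18.194 = 642.15 kPa; self-weight term 0.5·γ·B·N_γ = 0.5 × 18.1 × 4 × 22.1 = 800.02 kPa.
q_ult = 598.02 + 642.15 + 800.02 = 2040.2 kPa.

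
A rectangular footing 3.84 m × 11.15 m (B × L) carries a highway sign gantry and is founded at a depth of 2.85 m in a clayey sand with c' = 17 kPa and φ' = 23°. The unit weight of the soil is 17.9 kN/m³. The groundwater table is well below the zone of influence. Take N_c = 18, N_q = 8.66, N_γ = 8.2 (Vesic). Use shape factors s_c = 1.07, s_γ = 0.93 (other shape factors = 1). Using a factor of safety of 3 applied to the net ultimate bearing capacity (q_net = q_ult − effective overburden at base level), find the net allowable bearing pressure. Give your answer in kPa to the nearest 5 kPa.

q = γ·D_f = 17.9 × 2.85 = 51.015 kPa.
c·N_c·s_c = 17 × 18 × 1.07 = 327.42 kPa
q·N_q = 51.015 × 8.66 = 441.79 kPa
0.5·γ·B·N_γ·s_γ = 0.5 × 17.9 × 3.84 × 8.2 × 0.93 = 262.09 kPa
q_ult = 327.42 + 441.79 + 262.09 = 1031.3 kPa.
Net ultimate: q_net = 1031.3 − 51.015 = 980.29 kPa.
q_all(net) = 980.29 / 3 = 326.76 kPa.

q_all(net) ≈ 325 kPa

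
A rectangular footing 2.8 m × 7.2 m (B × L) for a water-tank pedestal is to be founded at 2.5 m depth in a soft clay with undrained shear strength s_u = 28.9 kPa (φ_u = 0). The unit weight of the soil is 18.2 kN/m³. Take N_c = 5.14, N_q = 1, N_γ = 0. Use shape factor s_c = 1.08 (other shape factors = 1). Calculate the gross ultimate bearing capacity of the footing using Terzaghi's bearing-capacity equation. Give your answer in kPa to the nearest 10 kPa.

Overburden at base level: q = 18.2 × 2.5 = 45.5 kPa.
Cohesion term c·N_c·s_c = 28.9 × 5.14 × 1.08 = 160.43 kPa; surcharge term q·N_q = 45.5 × 1 = 45.5 kPa.
q_ult = 160.43 + 45.5 = 205.93 kPa.

q_ult ≈ 210 kPa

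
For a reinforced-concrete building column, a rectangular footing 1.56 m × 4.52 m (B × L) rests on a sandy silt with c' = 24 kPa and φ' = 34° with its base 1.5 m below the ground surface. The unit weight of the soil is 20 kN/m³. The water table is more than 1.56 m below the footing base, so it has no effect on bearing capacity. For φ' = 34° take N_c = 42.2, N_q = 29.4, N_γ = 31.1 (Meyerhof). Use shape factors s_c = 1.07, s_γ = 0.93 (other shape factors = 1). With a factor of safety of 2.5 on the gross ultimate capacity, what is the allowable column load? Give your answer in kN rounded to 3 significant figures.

P_all ≈ 6820 kN

Effective surcharge at the founding depth q = γ·D_f = 20 × 1.5 = 30 kPa.
q_ult = c·N_c·s_c + q·N_q + 0.5·γ·B·N_γ·s_γ
     = 24 × 42.2 × 1.07 + 30 × 29.4 + 0.5 × 20 × 1.56 × 31.1 × 0.93
     = 1083.7 + 882 + 451.2 = 2416.9 kPa.
Gross allowable pressure q_all = 2416.9 / 2.5 = 966.76 kPa.
Footing area = 7.0512 m², so allowable column load = 966.76 × 7.0512 = 6816.8 kN.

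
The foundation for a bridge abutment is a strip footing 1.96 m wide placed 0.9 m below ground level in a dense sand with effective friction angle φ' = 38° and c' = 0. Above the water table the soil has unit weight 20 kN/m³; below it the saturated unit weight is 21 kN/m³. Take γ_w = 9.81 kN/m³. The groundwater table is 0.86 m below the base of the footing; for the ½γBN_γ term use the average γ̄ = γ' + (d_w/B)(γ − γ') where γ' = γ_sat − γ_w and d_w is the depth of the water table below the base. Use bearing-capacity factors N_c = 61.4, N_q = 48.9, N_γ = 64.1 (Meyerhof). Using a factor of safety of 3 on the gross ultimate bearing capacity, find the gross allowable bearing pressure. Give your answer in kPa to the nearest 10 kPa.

Effective surcharge at the founding depth q = γ·D_f = 20 × 0.9 = 18 kPa.
With d_w = 0.86 m < B, γ̄ = 11.19 + (0.86/1.96) × (20 − 11.19) = 15.056 kN/m³.
q_ult = q·N_q + 0.5·γ·B·N_γ
     = 18 × 48.9 + 0.5 × 15.056 × 1.96 × 64.1
     = 880.2 + 945.76 = 1826 kPa.
q_all = 1826 / 3 = 608.65 kPa.

q_all ≈ 610 kPa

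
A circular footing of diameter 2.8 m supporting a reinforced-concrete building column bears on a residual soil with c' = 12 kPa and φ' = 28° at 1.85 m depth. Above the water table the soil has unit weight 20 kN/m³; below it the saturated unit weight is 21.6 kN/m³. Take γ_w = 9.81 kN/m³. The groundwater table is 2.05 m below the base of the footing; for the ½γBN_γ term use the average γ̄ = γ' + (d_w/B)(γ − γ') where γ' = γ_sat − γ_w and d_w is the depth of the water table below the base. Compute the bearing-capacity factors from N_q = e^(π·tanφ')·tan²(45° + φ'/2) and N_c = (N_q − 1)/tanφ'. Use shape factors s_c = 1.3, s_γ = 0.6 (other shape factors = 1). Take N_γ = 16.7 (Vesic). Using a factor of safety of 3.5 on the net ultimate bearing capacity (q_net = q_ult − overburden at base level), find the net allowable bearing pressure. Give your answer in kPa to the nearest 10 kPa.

q_all(net) ≈ 330 kPa

N_q = e^(π·tan28°)·tan²(59°) = 14.72; N_c = (N_q − 1)/tanφ' = 25.8.
Effective surcharge at the founding depth q = γ·D_f = 20 × 1.85 = 37 kPa.
With d_w = 2.05 m < B, γ̄ = 11.79 + (2.05/2.8) × (20 − 11.79) = 17.801 kN/m³.
q_ult = c·N_c·s_c + q·N_q + 0.5·γ·B·N_γ·s_γ
     = 12 × 25.803 × 1.3 + 37 × 14.72 + 0.5 × 17.801 × 2.8 × 16.7 × 0.6
     = 402.53 + 544.64 + 249.71 = 1196.9 kPa.
q_net = 1196.9 − 37 = 1159.9 kPa.
q_all(net) = 1159.9 / 3.5 = 331.39 kPa.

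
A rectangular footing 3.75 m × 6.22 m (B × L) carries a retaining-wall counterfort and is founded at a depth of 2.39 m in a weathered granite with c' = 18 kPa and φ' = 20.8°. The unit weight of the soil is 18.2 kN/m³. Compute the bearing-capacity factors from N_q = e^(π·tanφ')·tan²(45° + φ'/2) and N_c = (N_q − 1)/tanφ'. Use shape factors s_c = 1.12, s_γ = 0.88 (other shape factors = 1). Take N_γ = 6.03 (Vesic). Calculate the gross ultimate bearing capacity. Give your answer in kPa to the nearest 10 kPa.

tan20.8° = 0.3799, so N_q = e^(π×0.3799)·tan²(55.4°) = 3.298 × 2.101 = 6.93.
N_c = (6.93 − 1)/tan20.8° = 15.61.
Effective surcharge at the founding depth q = γ·D_f = 18.2 × 2.39 = 43.498 kPa.
q_ult = c·N_c·s_c + q·N_q + 0.5·γ·B·N_γ·s_γ
     = 18 × 15.612 × 1.12 + 43.498 × 6.9305 + 0.5 × 18.2 × 3.75 × 6.03 × 0.88
     = 314.74 + 301.46 + 181.08 = 797.28 kPa.

q_ult ≈ 800 kPa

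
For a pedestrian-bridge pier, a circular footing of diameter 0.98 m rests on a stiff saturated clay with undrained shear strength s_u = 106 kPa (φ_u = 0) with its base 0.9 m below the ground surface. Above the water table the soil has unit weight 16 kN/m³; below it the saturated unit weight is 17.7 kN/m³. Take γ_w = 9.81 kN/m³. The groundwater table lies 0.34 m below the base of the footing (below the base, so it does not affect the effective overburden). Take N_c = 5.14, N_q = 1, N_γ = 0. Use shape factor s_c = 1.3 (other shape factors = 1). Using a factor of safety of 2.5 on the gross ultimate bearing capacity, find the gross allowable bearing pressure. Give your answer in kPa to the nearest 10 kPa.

q_all ≈ 290 kPa

Overburden at base level: q = 16 × 0.9 = 14.4 kPa.
Cohesion term c·N_c·s_c = 106 × 5.14 × 1.3 = 708.29 kPa; surcharge term q·N_q = 14.4 × 1 = 14.4 kPa.
q_ult = 708.29 + 14.4 = 722.69 kPa.
q_all = 722.69 / 2.5 = 289.08 kPa.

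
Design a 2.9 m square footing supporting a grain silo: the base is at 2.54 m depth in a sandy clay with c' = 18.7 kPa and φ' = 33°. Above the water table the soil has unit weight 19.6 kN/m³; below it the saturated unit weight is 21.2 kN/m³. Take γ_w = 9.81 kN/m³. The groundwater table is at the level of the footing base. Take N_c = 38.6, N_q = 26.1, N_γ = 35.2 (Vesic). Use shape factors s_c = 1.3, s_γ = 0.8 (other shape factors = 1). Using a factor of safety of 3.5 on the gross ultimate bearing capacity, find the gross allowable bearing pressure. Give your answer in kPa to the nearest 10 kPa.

q_all ≈ 770 kPa

q = γ·D_f = 19.6 × 2.54 = 49.784 kPa.
For the ½γBN_γ term take γ' = 21.2 − 9.81 = 11.39 kN/m³ (soil below base is submerged).
c·N_c·s_c = 18.7 × 38.6 × 1.3 = 938.37 kPa
q·N_q = 49.784 × 26.1 = 1299.4 kPa
0.5·γ·B·N_γ·s_γ = 0.5 × 11.39 × 2.9 × 35.2 × 0.8 = 465.08 kPa
q_ult = 938.37 + 1299.4 + 465.08 = 2702.8 kPa.
q_all = 2702.8 / 3.5 = 772.23 kPa.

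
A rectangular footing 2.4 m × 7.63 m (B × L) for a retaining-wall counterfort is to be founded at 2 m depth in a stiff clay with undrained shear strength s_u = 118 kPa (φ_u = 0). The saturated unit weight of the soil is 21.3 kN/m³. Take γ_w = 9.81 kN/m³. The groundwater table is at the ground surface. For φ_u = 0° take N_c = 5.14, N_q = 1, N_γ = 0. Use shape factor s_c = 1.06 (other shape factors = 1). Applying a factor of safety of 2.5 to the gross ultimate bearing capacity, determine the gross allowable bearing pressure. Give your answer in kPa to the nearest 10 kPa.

q_all ≈ 270 kPa

With the water table at the surface the whole profile is submerged: γ' = 21.3 − 9.81 = 11.49 kN/m³, so q = γ'·D_f = 22.98 kPa.
q_ult = c·N_c·s_c + q·N_q
     = 118 × 5.14 × 1.06 + 22.98 × 1
     = 642.91 + 22.98 = 665.89 kPa.
q_all = q_ult / FS = 665.89 / 2.5 = 266.36 kPa.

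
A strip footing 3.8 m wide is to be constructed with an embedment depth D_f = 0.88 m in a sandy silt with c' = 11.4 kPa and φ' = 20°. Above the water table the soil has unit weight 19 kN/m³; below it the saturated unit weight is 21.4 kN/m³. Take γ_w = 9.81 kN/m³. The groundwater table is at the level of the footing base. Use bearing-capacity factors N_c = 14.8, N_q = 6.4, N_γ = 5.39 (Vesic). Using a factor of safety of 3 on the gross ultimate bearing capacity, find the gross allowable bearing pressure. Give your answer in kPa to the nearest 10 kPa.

q_all ≈ 130 kPa

Effective surcharge at the founding depth q = γ·D_f = 19 × 0.88 = 16.72 kPa.
The water table coincides with the base, so in the self-weight term γ → γ' = 11.59 kN/m³.
q_ult = c·N_c + q·N_q + 0.5·γ·B·N_γ
     = 11.4 × 14.8 + 16.72 × 6.4 + 0.5 × 11.59 × 3.8 × 5.39
     = 168.72 + 107.01 + 118.69 = 394.42 kPa.
q_all = 394.42 / 3 = 131.47 kPa.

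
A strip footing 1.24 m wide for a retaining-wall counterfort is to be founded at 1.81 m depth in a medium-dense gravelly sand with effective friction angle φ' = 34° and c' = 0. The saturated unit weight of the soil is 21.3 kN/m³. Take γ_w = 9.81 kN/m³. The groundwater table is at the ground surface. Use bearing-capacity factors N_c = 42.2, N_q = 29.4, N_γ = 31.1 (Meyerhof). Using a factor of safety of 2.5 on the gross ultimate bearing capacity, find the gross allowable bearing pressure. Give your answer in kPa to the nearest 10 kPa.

Water table at ground surface, so effective unit weight γ' = 21.3 − 9.81 = 11.49 kN/m³ is used throughout; overburden q = 11.49 × 1.81 = 20.797 kPa; the same γ' applies in the ½γBN_γ term.
Surcharge term q·N_q = 20.797 × 29.4 = 611.43 kPa; self-weight term 0.5·γ·B·N_γ = 0.5 × 11.49 × 1.24 × 31.1 = 221.55 kPa.
q_ult = 611.43 + 221.55 = 832.98 kPa.
q_all = 832.98 / 2.5 = 333.19 kPa.

q_all ≈ 330 kPa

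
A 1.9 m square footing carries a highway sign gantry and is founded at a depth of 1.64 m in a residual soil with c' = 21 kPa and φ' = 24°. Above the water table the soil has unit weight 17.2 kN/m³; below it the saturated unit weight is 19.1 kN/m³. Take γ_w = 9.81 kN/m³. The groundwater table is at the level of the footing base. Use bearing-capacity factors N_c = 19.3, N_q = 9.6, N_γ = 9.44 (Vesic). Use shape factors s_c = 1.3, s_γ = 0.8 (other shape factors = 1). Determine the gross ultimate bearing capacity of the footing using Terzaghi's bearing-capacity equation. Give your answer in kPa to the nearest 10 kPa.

Effective surcharge at the founding depth q = γ·D_f = 17.2 × 1.64 = 28.208 kPa.
The water table coincides with the base, so in the self-weight term γ → γ' = 9.29 kN/m³.
q_ult = c·N_c·s_c + q·N_q + 0.5·γ·B·N_γ·s_γ
     = 21 × 19.3 × 1.3 + 28.208 × 9.6 + 0.5 × 9.29 × 1.9 × 9.44 × 0.8
     = 526.89 + 270.8 + 66.65 = 864.34 kPa.

q_ult ≈ 860 kPa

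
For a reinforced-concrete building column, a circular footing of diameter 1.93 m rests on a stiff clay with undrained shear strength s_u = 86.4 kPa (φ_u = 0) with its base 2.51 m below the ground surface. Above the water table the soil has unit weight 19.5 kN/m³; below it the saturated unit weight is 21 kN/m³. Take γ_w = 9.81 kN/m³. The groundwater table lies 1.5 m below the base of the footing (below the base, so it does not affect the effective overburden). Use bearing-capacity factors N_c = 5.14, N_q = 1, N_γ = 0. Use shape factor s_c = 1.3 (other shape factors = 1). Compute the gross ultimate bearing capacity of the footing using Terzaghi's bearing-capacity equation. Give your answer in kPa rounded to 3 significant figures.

q_ult ≈ 626 kPa

Overburden at base level: q = 19.5 × 2.51 = 48.945 kPa.
Cohesion term c·N_c·s_c = 86.4 × 5.14 × 1.3 = 577.32 kPa; surcharge term q·N_q = 48.945 × 1 = 48.945 kPa.
q_ult = 577.32 + 48.945 = 626.27 kPa.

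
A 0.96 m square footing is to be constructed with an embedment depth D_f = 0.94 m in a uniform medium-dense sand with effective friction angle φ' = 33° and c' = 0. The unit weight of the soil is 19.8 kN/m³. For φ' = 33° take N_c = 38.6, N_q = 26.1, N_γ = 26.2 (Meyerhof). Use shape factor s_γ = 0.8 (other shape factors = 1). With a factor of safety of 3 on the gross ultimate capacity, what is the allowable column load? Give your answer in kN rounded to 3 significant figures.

P_all ≈ 210 kN

q = γ·D_f = 19.8 × 0.94 = 18.612 kPa.
q·N_q = 18.612 × 26.1 = 485.77 kPa
0.5·γ·B·N_γ·s_γ = 0.5 × 19.8 × 0.96 × 26.2 × 0.8 = 199.2 kPa
q_ult = 485.77 + 199.2 = 684.98 kPa.
Gross allowable pressure q_all = 684.98 / 3 = 228.33 kPa.
Footing area = 0.9216 m², so allowable column load = 228.33 × 0.9216 = 210.42 kN.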